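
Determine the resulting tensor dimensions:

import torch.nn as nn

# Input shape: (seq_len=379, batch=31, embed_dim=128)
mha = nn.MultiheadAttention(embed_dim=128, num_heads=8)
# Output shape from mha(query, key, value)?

Input shape: (379, 31, 128)
Output shape: (379, 31, 128)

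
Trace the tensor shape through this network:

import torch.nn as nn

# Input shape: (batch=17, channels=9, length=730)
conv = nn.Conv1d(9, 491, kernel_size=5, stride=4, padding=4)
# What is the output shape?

Input shape: (17, 9, 730)
Output shape: (17, 491, 184)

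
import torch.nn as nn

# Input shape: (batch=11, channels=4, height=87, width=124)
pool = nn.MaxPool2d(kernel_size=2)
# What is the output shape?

Input shape: (11, 4, 87, 124)
Output shape: (11, 4, 43, 62)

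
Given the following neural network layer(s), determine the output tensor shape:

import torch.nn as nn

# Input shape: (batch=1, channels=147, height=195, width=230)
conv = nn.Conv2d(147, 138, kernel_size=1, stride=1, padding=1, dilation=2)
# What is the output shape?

Input shape: (1, 147, 195, 230)
Output shape: (1, 138, 197, 232)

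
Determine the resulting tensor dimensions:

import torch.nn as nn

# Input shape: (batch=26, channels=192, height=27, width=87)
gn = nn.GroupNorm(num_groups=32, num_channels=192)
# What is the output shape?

Input shape: (26, 192, 27, 87)
Output shape: (26, 192, 27, 87)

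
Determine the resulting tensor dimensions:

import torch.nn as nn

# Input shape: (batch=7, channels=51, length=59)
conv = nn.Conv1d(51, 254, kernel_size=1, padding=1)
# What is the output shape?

Input shape: (7, 51, 59)
Output shape: (7, 254, 61)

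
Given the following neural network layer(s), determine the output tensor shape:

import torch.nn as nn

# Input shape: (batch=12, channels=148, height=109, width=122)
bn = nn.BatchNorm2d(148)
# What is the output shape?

Input shape: (12, 148, 109, 122)
Output shape: (12, 148, 109, 122)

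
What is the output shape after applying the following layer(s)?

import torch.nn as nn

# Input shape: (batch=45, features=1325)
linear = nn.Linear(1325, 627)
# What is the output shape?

Input shape: (45, 1325)
Output shape: (45, 627)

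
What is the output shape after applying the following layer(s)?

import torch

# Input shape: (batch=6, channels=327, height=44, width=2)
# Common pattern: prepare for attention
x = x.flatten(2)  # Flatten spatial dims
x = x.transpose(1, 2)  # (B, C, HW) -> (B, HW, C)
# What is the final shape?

Input shape: (6, 327, 44, 2)
  -> after flatten(2): (6, 327, 88)
Output shape: (6, 88, 327)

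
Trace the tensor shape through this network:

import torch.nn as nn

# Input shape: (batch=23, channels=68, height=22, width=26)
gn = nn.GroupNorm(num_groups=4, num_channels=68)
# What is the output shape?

Input shape: (23, 68, 22, 26)
Output shape: (23, 68, 22, 26)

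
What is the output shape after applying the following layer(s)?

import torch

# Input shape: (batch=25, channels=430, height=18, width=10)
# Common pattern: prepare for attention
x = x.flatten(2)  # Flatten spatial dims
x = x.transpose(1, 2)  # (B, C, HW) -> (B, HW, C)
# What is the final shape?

Input shape: (25, 430, 18, 10)
  -> after flatten(2): (25, 430, 180)
Output shape: (25, 180, 430)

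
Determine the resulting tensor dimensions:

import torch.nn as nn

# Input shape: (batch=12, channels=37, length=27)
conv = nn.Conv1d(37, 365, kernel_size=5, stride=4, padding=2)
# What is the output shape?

Input shape: (12, 37, 27)
Output shape: (12, 365, 7)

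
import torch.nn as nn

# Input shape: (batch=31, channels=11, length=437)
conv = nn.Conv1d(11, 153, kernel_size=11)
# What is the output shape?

Input shape: (31, 11, 437)
Output shape: (31, 153, 427)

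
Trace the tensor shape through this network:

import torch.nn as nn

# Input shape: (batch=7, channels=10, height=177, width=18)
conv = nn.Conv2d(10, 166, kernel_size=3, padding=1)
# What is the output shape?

Input shape: (7, 10, 177, 18)
Output shape: (7, 166, 177, 18)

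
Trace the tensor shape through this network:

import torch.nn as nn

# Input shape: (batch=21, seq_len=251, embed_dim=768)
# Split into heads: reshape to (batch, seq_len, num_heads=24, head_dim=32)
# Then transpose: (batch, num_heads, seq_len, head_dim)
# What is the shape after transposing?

Input shape: (21, 251, 768)
  -> after reshape: (21, 251, 24, 32)
Output shape: (21, 24, 251, 32)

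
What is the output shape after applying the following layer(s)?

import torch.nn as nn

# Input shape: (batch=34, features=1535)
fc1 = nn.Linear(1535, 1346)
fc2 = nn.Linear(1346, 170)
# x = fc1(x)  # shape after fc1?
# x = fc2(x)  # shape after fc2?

Input shape: (34, 1535)
  -> after fc1: (34, 1346)
Output shape: (34, 170)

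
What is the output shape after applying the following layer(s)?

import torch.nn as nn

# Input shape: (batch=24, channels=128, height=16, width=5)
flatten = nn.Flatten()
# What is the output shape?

Input shape: (24, 128, 16, 5)
Output shape: (24, 10240)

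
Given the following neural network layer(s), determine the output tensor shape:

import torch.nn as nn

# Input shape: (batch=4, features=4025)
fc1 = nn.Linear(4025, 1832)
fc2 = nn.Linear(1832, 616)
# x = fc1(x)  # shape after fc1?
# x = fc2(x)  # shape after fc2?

Input shape: (4, 4025)
  -> after fc1: (4, 1832)
Output shape: (4, 616)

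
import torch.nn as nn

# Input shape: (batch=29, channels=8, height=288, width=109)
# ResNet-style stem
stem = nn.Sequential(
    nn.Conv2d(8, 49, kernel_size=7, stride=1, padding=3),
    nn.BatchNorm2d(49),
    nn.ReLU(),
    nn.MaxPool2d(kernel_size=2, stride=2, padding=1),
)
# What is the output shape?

Input shape: (29, 8, 288, 109)
  -> after Conv2d 7x7 stride=1: (29, 49, 288, 109)
Output shape: (29, 49, 145, 55)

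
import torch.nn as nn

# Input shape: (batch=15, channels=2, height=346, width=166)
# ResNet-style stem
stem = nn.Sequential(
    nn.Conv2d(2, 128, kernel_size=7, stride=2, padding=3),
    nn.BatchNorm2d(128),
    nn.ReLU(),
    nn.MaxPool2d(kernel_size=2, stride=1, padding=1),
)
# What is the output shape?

Input shape: (15, 2, 346, 166)
  -> after Conv2d 7x7 stride=2: (15, 128, 173, 83)
Output shape: (15, 128, 174, 84)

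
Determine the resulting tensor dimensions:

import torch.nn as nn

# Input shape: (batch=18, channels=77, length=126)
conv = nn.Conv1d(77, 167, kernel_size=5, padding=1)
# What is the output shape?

Input shape: (18, 77, 126)
Output shape: (18, 167, 124)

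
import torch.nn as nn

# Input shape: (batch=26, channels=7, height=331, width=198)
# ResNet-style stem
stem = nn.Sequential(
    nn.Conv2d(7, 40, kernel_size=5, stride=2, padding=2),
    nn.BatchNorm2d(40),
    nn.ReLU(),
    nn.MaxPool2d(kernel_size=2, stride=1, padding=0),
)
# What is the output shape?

Input shape: (26, 7, 331, 198)
  -> after Conv2d 5x5 stride=2: (26, 40, 166, 99)
Output shape: (26, 40, 165, 98)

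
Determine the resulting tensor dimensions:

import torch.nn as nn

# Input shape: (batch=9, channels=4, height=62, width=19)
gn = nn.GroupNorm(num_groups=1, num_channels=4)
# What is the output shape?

Input shape: (9, 4, 62, 19)
Output shape: (9, 4, 62, 19)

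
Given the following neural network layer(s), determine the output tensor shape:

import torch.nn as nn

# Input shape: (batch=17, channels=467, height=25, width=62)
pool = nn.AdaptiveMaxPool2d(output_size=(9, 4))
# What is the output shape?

Input shape: (17, 467, 25, 62)
Output shape: (17, 467, 9, 4)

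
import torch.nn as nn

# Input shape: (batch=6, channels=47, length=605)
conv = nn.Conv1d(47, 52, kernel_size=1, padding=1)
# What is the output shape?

Input shape: (6, 47, 605)
Output shape: (6, 52, 607)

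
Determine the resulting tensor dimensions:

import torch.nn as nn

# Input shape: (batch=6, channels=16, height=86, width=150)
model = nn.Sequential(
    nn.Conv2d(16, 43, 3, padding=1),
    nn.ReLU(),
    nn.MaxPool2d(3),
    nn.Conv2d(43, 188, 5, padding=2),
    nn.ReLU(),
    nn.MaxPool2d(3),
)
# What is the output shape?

Input shape: (6, 16, 86, 150)
  -> after first Conv2d: (6, 43, 86, 150)
  -> after first MaxPool2d: (6, 43, 28, 50)
  -> after second Conv2d: (6, 188, 28, 50)
Output shape: (6, 188, 9, 16)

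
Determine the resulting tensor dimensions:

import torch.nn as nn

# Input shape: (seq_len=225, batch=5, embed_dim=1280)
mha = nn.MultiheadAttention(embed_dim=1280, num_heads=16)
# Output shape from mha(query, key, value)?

Input shape: (225, 5, 1280)
Output shape: (225, 5, 1280)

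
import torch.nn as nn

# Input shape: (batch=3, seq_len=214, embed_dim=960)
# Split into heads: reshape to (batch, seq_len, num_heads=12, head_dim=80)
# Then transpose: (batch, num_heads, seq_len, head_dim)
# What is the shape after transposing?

Input shape: (3, 214, 960)
  -> after reshape: (3, 214, 12, 80)
Output shape: (3, 12, 214, 80)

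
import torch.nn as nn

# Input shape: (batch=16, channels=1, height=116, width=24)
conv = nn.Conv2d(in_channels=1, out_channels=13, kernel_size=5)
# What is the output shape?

Input shape: (16, 1, 116, 24)
Output shape: (16, 13, 112, 20)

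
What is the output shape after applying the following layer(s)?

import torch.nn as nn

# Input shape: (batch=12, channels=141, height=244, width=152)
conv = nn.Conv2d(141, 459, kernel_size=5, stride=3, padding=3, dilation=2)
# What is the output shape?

Input shape: (12, 141, 244, 152)
Output shape: (12, 459, 81, 50)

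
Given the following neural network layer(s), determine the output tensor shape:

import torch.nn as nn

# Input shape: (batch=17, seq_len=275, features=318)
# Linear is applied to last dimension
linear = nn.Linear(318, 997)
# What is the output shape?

Input shape: (17, 275, 318)
Output shape: (17, 275, 997)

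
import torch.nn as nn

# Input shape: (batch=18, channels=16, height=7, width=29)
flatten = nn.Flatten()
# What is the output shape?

Input shape: (18, 16, 7, 29)
Output shape: (18, 3248)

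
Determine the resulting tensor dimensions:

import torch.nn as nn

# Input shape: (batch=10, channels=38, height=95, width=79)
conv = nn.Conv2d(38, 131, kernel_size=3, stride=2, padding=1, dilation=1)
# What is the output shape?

Input shape: (10, 38, 95, 79)
Output shape: (10, 131, 48, 40)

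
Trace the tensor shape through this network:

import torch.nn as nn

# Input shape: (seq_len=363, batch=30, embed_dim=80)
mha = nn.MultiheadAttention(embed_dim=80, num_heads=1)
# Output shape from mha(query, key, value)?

Input shape: (363, 30, 80)
Output shape: (363, 30, 80)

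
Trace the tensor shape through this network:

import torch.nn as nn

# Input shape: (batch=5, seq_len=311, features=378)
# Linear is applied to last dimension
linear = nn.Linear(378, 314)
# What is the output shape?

Input shape: (5, 311, 378)
Output shape: (5, 311, 314)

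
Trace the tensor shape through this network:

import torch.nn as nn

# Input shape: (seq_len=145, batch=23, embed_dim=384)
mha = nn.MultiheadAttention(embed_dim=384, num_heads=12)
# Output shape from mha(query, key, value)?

Input shape: (145, 23, 384)
Output shape: (145, 23, 384)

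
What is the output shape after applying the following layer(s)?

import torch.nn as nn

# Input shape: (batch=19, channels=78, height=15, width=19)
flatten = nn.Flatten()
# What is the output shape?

Input shape: (19, 78, 15, 19)
Output shape: (19, 22230)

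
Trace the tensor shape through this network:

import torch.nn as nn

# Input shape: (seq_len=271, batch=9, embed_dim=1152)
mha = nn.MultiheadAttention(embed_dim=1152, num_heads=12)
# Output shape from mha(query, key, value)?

Input shape: (271, 9, 1152)
Output shape: (271, 9, 1152)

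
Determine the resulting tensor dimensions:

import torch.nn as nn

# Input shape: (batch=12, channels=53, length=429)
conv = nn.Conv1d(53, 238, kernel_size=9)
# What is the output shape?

Input shape: (12, 53, 429)
Output shape: (12, 238, 421)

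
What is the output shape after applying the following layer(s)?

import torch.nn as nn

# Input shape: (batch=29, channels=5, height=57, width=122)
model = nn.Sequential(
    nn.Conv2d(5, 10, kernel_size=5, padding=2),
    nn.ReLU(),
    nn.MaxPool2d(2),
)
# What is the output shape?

Input shape: (29, 5, 57, 122)
  -> after Conv2d: (29, 10, 57, 122)
  -> after ReLU: (29, 10, 57, 122)
Output shape: (29, 10, 28, 61)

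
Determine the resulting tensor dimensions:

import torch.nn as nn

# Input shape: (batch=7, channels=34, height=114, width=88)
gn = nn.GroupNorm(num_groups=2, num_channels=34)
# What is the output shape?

Input shape: (7, 34, 114, 88)
Output shape: (7, 34, 114, 88)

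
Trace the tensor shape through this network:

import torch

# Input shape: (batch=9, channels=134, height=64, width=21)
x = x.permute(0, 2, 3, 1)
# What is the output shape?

Input shape: (9, 134, 64, 21)
Output shape: (9, 64, 21, 134)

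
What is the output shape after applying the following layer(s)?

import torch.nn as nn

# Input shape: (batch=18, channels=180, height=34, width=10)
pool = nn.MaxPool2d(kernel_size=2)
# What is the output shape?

Input shape: (18, 180, 34, 10)
Output shape: (18, 180, 17, 5)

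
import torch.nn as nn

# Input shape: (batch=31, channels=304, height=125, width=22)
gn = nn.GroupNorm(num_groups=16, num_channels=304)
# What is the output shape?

Input shape: (31, 304, 125, 22)
Output shape: (31, 304, 125, 22)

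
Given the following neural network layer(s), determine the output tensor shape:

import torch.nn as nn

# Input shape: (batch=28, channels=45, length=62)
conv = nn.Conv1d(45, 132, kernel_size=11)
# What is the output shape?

Input shape: (28, 45, 62)
Output shape: (28, 132, 52)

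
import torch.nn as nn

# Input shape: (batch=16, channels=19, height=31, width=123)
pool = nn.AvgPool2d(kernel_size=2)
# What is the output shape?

Input shape: (16, 19, 31, 123)
Output shape: (16, 19, 15, 61)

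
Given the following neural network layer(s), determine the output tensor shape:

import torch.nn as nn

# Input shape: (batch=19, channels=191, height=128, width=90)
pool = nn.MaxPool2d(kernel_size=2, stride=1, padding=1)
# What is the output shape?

Input shape: (19, 191, 128, 90)
Output shape: (19, 191, 129, 91)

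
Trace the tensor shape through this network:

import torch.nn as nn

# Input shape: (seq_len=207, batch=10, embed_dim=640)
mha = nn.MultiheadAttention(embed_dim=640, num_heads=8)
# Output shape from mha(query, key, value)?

Input shape: (207, 10, 640)
Output shape: (207, 10, 640)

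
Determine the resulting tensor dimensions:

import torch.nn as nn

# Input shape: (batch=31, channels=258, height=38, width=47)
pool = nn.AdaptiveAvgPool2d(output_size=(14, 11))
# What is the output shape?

Input shape: (31, 258, 38, 47)
Output shape: (31, 258, 14, 11)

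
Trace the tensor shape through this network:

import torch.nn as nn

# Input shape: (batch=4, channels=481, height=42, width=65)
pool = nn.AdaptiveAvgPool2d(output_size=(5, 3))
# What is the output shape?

Input shape: (4, 481, 42, 65)
Output shape: (4, 481, 5, 3)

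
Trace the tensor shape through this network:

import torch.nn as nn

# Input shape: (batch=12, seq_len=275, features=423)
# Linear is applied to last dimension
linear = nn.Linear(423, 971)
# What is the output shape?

Input shape: (12, 275, 423)
Output shape: (12, 275, 971)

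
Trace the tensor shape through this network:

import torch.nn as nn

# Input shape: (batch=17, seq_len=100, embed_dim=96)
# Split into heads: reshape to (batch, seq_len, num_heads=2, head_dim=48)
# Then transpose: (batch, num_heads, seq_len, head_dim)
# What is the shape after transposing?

Input shape: (17, 100, 96)
  -> after reshape: (17, 100, 2, 48)
Output shape: (17, 2, 100, 48)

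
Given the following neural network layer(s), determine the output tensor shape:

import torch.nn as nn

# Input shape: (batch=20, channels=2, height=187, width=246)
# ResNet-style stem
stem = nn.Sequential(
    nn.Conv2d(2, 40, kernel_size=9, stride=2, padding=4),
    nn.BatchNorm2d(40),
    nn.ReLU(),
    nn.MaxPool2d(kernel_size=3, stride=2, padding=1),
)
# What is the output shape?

Input shape: (20, 2, 187, 246)
  -> after Conv2d 9x9 stride=2: (20, 40, 94, 123)
Output shape: (20, 40, 47, 62)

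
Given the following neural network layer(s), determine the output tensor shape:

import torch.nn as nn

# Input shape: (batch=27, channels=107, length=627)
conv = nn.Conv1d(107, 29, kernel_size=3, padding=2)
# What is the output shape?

Input shape: (27, 107, 627)
Output shape: (27, 29, 629)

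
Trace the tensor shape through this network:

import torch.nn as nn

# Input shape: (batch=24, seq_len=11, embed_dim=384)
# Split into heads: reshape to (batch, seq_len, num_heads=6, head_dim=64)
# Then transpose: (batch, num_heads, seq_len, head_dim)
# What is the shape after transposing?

Input shape: (24, 11, 384)
  -> after reshape: (24, 11, 6, 64)
Output shape: (24, 6, 11, 64)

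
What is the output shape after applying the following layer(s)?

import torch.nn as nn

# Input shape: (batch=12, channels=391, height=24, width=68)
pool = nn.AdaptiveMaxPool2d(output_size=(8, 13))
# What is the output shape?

Input shape: (12, 391, 24, 68)
Output shape: (12, 391, 8, 13)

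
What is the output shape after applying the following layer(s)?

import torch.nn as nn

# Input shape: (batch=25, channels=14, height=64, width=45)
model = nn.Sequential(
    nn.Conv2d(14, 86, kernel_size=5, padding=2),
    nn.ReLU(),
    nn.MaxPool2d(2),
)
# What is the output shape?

Input shape: (25, 14, 64, 45)
  -> after Conv2d: (25, 86, 64, 45)
  -> after ReLU: (25, 86, 64, 45)
Output shape: (25, 86, 32, 22)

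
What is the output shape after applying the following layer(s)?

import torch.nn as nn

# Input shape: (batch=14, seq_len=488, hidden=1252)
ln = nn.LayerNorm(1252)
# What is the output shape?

Input shape: (14, 488, 1252)
Output shape: (14, 488, 1252)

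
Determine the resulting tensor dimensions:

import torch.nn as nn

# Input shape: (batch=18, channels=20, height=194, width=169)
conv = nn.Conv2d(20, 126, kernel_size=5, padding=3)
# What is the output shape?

Input shape: (18, 20, 194, 169)
Output shape: (18, 126, 196, 171)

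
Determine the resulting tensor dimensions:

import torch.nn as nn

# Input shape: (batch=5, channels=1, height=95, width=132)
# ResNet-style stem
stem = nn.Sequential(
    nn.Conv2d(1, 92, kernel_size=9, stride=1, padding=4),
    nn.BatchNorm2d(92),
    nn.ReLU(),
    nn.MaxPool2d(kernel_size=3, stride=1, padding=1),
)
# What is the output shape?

Input shape: (5, 1, 95, 132)
  -> after Conv2d 9x9 stride=1: (5, 92, 95, 132)
Output shape: (5, 92, 95, 132)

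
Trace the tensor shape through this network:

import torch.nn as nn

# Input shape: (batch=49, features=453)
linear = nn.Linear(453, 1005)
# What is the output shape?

Input shape: (49, 453)
Output shape: (49, 1005)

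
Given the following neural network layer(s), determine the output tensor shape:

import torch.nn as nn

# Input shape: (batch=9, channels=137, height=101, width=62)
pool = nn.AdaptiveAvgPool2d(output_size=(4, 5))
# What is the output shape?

Input shape: (9, 137, 101, 62)
Output shape: (9, 137, 4, 5)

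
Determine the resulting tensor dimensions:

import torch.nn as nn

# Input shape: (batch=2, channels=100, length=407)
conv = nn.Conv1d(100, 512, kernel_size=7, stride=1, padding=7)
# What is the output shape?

Input shape: (2, 100, 407)
Output shape: (2, 512, 415)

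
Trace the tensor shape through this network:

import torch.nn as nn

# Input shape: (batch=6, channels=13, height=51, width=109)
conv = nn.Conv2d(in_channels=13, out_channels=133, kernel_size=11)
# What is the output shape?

Input shape: (6, 13, 51, 109)
Output shape: (6, 133, 41, 99)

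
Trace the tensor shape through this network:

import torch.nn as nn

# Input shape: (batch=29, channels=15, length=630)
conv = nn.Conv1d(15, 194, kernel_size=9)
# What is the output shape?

Input shape: (29, 15, 630)
Output shape: (29, 194, 622)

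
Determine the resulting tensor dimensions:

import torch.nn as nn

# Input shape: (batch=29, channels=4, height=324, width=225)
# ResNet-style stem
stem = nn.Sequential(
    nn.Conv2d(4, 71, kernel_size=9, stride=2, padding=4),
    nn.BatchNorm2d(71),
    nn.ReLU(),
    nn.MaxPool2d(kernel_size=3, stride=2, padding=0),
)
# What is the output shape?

Input shape: (29, 4, 324, 225)
  -> after Conv2d 9x9 stride=2: (29, 71, 162, 113)
Output shape: (29, 71, 80, 56)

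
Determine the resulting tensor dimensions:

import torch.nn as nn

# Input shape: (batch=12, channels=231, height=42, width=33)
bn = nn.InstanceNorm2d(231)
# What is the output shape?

Input shape: (12, 231, 42, 33)
Output shape: (12, 231, 42, 33)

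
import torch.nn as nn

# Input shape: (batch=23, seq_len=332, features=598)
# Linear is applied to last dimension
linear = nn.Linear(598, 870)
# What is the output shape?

Input shape: (23, 332, 598)
Output shape: (23, 332, 870)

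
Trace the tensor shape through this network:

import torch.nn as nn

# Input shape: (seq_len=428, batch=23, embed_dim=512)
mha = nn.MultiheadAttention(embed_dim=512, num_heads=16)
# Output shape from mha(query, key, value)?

Input shape: (428, 23, 512)
Output shape: (428, 23, 512)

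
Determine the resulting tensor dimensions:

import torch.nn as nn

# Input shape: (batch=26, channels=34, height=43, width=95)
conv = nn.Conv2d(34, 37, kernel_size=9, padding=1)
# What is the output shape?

Input shape: (26, 34, 43, 95)
Output shape: (26, 37, 37, 89)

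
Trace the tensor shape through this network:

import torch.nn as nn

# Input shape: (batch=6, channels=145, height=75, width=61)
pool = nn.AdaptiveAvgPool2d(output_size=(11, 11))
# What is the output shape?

Input shape: (6, 145, 75, 61)
Output shape: (6, 145, 11, 11)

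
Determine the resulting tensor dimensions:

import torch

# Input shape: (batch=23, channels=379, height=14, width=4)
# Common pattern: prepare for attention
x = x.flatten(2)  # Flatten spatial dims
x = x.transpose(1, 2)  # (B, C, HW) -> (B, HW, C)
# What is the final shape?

Input shape: (23, 379, 14, 4)
  -> after flatten(2): (23, 379, 56)
Output shape: (23, 56, 379)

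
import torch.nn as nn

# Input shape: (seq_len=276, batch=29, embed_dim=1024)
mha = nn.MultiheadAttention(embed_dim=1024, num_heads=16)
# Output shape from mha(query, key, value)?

Input shape: (276, 29, 1024)
Output shape: (276, 29, 1024)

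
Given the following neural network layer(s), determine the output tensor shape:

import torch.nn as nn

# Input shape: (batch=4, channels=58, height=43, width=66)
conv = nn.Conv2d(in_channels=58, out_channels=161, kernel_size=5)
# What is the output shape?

Input shape: (4, 58, 43, 66)
Output shape: (4, 161, 39, 62)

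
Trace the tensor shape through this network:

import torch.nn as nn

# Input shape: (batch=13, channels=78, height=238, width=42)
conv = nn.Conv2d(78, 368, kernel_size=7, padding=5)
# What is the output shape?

Input shape: (13, 78, 238, 42)
Output shape: (13, 368, 242, 46)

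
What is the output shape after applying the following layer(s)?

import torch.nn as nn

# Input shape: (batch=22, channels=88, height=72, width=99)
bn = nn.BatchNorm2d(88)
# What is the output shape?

Input shape: (22, 88, 72, 99)
Output shape: (22, 88, 72, 99)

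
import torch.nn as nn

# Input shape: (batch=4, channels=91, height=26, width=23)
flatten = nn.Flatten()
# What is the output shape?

Input shape: (4, 91, 26, 23)
Output shape: (4, 54418)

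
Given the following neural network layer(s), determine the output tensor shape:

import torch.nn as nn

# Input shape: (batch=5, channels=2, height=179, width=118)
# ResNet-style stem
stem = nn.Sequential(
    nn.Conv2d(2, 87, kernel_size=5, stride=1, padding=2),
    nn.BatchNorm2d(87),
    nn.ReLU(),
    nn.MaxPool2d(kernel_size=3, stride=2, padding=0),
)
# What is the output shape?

Input shape: (5, 2, 179, 118)
  -> after Conv2d 5x5 stride=1: (5, 87, 179, 118)
Output shape: (5, 87, 89, 58)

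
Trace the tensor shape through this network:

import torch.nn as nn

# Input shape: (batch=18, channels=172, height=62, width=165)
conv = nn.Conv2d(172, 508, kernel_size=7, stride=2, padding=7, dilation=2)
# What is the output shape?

Input shape: (18, 172, 62, 165)
Output shape: (18, 508, 32, 84)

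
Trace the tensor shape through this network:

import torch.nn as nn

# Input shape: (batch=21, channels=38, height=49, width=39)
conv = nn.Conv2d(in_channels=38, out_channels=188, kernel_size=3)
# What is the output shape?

Input shape: (21, 38, 49, 39)
Output shape: (21, 188, 47, 37)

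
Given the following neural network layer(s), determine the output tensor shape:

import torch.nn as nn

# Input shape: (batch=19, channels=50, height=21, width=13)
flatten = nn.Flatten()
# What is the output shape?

Input shape: (19, 50, 21, 13)
Output shape: (19, 13650)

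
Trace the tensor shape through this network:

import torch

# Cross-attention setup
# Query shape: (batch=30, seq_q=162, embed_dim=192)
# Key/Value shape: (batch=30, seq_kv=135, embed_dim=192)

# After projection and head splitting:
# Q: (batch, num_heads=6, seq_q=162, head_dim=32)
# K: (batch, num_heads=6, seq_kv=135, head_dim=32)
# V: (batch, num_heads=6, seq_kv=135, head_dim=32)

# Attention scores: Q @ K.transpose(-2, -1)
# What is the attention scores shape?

Input shape: (30, 162, 192)
Output shape: (30, 6, 162, 135)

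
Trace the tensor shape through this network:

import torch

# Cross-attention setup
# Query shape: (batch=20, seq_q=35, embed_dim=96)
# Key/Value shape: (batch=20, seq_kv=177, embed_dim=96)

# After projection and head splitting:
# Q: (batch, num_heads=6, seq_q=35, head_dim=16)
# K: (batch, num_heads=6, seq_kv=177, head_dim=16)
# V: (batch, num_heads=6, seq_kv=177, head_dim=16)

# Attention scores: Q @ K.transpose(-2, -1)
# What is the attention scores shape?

Input shape: (20, 35, 96)
Output shape: (20, 6, 35, 177)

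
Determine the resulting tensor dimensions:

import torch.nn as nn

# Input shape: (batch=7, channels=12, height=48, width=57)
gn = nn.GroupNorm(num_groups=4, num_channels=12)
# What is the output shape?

Input shape: (7, 12, 48, 57)
Output shape: (7, 12, 48, 57)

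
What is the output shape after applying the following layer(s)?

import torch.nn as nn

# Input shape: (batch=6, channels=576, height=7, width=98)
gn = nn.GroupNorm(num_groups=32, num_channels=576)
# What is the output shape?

Input shape: (6, 576, 7, 98)
Output shape: (6, 576, 7, 98)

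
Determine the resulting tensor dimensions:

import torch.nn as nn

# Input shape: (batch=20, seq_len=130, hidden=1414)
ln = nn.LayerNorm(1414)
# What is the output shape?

Input shape: (20, 130, 1414)
Output shape: (20, 130, 1414)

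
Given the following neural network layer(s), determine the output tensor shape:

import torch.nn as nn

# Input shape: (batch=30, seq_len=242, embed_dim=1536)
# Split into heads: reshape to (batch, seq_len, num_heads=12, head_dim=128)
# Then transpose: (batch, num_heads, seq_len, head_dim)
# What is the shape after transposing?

Input shape: (30, 242, 1536)
  -> after reshape: (30, 242, 12, 128)
Output shape: (30, 12, 242, 128)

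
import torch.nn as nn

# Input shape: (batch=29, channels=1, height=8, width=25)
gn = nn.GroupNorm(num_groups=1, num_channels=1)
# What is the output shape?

Input shape: (29, 1, 8, 25)
Output shape: (29, 1, 8, 25)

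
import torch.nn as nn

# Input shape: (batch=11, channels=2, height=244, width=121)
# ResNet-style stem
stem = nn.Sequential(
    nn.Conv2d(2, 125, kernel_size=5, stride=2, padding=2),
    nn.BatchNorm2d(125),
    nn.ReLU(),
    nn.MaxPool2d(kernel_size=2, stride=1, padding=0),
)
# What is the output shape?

Input shape: (11, 2, 244, 121)
  -> after Conv2d 5x5 stride=2: (11, 125, 122, 61)
Output shape: (11, 125, 121, 60)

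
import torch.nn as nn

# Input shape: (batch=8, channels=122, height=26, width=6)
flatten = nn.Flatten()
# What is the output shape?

Input shape: (8, 122, 26, 6)
Output shape: (8, 19032)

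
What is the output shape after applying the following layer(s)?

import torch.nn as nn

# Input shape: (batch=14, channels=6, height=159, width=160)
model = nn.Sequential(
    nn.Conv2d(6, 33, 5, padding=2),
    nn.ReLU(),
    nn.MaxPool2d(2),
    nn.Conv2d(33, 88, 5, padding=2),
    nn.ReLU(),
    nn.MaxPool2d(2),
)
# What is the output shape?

Input shape: (14, 6, 159, 160)
  -> after first Conv2d: (14, 33, 159, 160)
  -> after first MaxPool2d: (14, 33, 79, 80)
  -> after second Conv2d: (14, 88, 79, 80)
Output shape: (14, 88, 39, 40)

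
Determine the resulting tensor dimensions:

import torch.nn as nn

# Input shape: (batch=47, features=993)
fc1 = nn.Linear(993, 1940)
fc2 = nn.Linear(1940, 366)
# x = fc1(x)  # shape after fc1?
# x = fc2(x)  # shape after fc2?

Input shape: (47, 993)
  -> after fc1: (47, 1940)
Output shape: (47, 366)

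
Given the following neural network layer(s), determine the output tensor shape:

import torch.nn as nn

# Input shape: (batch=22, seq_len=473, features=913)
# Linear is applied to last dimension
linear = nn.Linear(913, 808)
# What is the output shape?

Input shape: (22, 473, 913)
Output shape: (22, 473, 808)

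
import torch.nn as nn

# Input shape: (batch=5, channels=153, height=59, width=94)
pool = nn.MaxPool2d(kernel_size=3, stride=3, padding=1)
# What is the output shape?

Input shape: (5, 153, 59, 94)
Output shape: (5, 153, 20, 32)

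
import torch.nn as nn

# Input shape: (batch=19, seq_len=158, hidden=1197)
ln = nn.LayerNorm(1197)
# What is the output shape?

Input shape: (19, 158, 1197)
Output shape: (19, 158, 1197)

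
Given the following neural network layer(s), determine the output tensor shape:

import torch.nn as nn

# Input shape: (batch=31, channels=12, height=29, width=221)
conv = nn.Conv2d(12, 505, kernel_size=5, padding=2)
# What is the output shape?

Input shape: (31, 12, 29, 221)
Output shape: (31, 505, 29, 221)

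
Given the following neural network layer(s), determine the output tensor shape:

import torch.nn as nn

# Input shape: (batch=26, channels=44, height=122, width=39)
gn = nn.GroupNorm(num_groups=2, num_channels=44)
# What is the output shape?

Input shape: (26, 44, 122, 39)
Output shape: (26, 44, 122, 39)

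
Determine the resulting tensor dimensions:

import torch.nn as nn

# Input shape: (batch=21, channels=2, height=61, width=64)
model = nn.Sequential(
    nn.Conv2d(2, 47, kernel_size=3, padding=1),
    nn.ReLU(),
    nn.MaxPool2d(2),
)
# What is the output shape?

Input shape: (21, 2, 61, 64)
  -> after Conv2d: (21, 47, 61, 64)
  -> after ReLU: (21, 47, 61, 64)
Output shape: (21, 47, 30, 32)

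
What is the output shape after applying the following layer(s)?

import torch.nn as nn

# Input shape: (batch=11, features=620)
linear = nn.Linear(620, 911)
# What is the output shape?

Input shape: (11, 620)
Output shape: (11, 911)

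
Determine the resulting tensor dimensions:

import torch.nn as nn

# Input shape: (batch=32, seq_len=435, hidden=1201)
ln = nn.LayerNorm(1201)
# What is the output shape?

Input shape: (32, 435, 1201)
Output shape: (32, 435, 1201)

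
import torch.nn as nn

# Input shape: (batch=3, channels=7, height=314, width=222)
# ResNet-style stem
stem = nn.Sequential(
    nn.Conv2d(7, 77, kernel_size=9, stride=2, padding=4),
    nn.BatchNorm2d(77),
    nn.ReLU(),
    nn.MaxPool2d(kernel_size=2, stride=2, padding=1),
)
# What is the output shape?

Input shape: (3, 7, 314, 222)
  -> after Conv2d 9x9 stride=2: (3, 77, 157, 111)
Output shape: (3, 77, 79, 56)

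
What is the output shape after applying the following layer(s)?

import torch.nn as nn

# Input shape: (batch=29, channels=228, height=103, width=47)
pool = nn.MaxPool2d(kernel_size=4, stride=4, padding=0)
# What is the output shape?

Input shape: (29, 228, 103, 47)
Output shape: (29, 228, 25, 11)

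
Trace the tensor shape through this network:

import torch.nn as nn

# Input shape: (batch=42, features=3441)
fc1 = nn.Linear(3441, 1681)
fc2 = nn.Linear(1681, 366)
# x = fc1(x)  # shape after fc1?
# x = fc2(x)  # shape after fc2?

Input shape: (42, 3441)
  -> after fc1: (42, 1681)
Output shape: (42, 366)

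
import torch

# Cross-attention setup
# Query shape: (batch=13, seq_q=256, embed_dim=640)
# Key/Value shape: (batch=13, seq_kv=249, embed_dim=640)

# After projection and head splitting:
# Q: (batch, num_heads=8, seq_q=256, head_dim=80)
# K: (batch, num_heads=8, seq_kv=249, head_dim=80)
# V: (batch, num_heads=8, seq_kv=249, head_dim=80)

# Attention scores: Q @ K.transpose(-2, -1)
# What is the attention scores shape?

Input shape: (13, 256, 640)
Output shape: (13, 8, 256, 249)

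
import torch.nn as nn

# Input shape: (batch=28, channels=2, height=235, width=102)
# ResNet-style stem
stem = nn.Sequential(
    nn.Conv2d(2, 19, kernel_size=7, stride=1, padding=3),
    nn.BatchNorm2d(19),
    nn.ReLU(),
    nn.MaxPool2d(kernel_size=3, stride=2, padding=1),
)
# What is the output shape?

Input shape: (28, 2, 235, 102)
  -> after Conv2d 7x7 stride=1: (28, 19, 235, 102)
Output shape: (28, 19, 118, 51)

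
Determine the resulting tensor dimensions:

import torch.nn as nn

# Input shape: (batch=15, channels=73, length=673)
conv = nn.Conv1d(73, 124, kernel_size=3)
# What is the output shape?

Input shape: (15, 73, 673)
Output shape: (15, 124, 671)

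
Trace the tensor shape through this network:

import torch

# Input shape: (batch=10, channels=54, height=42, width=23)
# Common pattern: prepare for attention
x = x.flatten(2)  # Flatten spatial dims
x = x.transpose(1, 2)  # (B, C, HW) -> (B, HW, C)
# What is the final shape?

Input shape: (10, 54, 42, 23)
  -> after flatten(2): (10, 54, 966)
Output shape: (10, 966, 54)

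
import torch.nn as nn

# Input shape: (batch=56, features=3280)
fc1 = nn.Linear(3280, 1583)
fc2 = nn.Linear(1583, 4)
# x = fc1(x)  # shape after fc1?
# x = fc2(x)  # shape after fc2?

Input shape: (56, 3280)
  -> after fc1: (56, 1583)
Output shape: (56, 4)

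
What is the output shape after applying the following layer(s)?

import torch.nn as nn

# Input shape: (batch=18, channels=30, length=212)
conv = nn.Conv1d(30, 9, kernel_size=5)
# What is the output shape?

Input shape: (18, 30, 212)
Output shape: (18, 9, 208)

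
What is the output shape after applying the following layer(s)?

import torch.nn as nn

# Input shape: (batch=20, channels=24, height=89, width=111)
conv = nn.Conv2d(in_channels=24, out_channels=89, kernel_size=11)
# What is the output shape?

Input shape: (20, 24, 89, 111)
Output shape: (20, 89, 79, 101)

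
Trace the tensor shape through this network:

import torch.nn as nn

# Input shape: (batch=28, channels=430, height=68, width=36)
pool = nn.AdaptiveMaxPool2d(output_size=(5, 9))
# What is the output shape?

Input shape: (28, 430, 68, 36)
Output shape: (28, 430, 5, 9)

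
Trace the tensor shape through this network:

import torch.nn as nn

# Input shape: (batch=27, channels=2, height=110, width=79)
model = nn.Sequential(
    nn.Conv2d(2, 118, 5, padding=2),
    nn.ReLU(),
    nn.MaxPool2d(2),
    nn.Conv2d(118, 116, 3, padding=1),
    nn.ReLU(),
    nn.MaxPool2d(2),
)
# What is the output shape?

Input shape: (27, 2, 110, 79)
  -> after first Conv2d: (27, 118, 110, 79)
  -> after first MaxPool2d: (27, 118, 55, 39)
  -> after second Conv2d: (27, 116, 55, 39)
Output shape: (27, 116, 27, 19)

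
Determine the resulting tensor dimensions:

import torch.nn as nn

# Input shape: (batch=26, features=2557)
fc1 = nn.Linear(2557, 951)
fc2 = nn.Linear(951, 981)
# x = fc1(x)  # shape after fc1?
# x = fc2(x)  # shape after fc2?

Input shape: (26, 2557)
  -> after fc1: (26, 951)
Output shape: (26, 981)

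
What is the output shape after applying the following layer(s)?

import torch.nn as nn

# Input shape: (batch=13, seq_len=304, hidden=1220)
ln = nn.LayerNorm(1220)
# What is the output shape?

Input shape: (13, 304, 1220)
Output shape: (13, 304, 1220)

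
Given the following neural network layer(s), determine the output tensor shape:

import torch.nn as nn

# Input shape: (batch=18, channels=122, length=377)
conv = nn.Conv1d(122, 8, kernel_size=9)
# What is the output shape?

Input shape: (18, 122, 377)
Output shape: (18, 8, 369)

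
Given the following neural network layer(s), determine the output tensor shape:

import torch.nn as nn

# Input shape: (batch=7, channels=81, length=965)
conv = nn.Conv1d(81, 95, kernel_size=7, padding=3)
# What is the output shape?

Input shape: (7, 81, 965)
Output shape: (7, 95, 965)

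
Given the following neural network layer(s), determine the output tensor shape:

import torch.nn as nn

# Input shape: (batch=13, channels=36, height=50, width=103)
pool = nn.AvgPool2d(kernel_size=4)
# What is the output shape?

Input shape: (13, 36, 50, 103)
Output shape: (13, 36, 12, 25)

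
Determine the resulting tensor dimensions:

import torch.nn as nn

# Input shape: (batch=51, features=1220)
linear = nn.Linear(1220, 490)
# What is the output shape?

Input shape: (51, 1220)
Output shape: (51, 490)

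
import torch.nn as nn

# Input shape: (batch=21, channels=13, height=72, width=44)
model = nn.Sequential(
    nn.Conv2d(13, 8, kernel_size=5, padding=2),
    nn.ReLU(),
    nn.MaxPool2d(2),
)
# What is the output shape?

Input shape: (21, 13, 72, 44)
  -> after Conv2d: (21, 8, 72, 44)
  -> after ReLU: (21, 8, 72, 44)
Output shape: (21, 8, 36, 22)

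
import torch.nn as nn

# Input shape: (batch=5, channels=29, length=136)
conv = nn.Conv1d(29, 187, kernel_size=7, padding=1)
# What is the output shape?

Input shape: (5, 29, 136)
Output shape: (5, 187, 132)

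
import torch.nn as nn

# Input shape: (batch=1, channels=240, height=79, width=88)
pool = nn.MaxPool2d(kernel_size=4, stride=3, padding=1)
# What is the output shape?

Input shape: (1, 240, 79, 88)
Output shape: (1, 240, 26, 29)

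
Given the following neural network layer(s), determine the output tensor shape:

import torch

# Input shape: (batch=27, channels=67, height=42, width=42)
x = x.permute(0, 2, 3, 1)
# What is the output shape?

Input shape: (27, 67, 42, 42)
Output shape: (27, 42, 42, 67)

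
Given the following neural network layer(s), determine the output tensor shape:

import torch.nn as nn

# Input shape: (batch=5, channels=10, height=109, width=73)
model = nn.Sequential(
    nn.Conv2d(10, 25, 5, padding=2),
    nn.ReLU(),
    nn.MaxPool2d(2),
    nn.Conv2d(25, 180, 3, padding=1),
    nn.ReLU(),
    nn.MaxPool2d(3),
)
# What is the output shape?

Input shape: (5, 10, 109, 73)
  -> after first Conv2d: (5, 25, 109, 73)
  -> after first MaxPool2d: (5, 25, 54, 36)
  -> after second Conv2d: (5, 180, 54, 36)
Output shape: (5, 180, 18, 12)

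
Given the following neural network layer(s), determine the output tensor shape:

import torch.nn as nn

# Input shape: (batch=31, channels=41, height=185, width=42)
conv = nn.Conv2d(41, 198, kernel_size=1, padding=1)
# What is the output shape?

Input shape: (31, 41, 185, 42)
Output shape: (31, 198, 187, 44)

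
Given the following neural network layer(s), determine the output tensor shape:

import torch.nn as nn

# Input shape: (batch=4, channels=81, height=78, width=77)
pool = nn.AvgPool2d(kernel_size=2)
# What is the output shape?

Input shape: (4, 81, 78, 77)
Output shape: (4, 81, 39, 38)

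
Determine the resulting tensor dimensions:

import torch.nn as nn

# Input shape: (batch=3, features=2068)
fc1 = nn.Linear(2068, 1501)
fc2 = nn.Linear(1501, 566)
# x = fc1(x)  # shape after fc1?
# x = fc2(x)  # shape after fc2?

Input shape: (3, 2068)
  -> after fc1: (3, 1501)
Output shape: (3, 566)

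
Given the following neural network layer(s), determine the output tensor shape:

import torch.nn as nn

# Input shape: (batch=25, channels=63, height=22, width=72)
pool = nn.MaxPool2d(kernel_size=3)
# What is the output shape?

Input shape: (25, 63, 22, 72)
Output shape: (25, 63, 7, 24)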